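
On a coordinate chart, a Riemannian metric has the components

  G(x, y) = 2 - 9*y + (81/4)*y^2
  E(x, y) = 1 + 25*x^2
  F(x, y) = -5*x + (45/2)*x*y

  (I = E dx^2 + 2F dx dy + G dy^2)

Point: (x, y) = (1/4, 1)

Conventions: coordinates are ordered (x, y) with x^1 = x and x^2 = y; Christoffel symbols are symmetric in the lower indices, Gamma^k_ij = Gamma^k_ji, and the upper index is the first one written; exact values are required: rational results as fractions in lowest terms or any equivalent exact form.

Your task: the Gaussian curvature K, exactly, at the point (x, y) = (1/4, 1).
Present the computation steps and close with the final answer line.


E = 41/16, F = 35/8, G = 53/4, EG - F^2 = 237/16 at the point
E_x = 25/2, E_y = 0, F_x = 35/2, F_y = 45/8, G_x = 0, G_y = 63/2
E_yy = 0, F_xy = 45/2, G_xx = 0
Using the Brioschi determinant formula for K from the metric derivatives:
M1 = [[-E_yy/2 + F_xy - G_xx/2, E_x/2, F_x - E_y/2], [F_y - G_x/2, E, F], [G_y/2, F, G]] = [[45/2, 25/4, 35/2], [45/8, 41/16, 35/8], [63/4, 35/8, 53/4]]; det M1 = 45/2
M2 = [[0, E_y/2, G_x/2], [E_y/2, E, F], [G_x/2, F, G]] = [[0, 0, 0], [0, 41/16, 35/8], [0, 35/8, 53/4]]; det M2 = 0
det M1 - det M2 = 45/2; K = 45/2 / (237/16)^2 = 640/6241

Answer: K = 640/6241


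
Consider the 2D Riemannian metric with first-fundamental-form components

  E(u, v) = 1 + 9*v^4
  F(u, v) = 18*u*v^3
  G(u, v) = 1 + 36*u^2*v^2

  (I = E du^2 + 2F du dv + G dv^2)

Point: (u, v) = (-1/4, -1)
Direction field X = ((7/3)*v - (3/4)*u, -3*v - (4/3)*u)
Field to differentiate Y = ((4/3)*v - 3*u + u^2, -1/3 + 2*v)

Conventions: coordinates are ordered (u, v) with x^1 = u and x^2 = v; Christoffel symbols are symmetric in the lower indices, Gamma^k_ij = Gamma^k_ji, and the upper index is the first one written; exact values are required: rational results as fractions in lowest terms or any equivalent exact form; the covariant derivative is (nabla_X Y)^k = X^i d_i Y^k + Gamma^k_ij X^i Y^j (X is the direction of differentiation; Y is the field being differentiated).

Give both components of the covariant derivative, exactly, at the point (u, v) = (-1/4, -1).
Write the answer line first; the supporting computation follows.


Answer: (nabla_X Y)^u = 141203/14112, (nabla_X Y)^v = 3347/588

E = 10, F = 9/2, G = 13/4 at the point
E_u = 0, E_v = -36, F_u = -18, F_v = -27/2, G_u = -18, G_v = -9/2
EG - F^2 = 49/4;  g^inv = (4/49) * [[13/4, -9/2], [-9/2, 10]]
first-kind symbols [ij,l] = (1/2)(d_i g_jl + d_j g_il - d_l g_ij): [uu,u] = E_u/2 = 0, [uu,v] = F_u - E_v/2 = 0, [uv,u] = E_v/2 = -18, [uv,v] = G_u/2 = -9, [vv,u] = F_v - G_u/2 = -9/2, [vv,v] = G_v/2 = -9/4
Gamma^u_ij = (G*[ij,u] - F*[ij,v])/(EG - F^2), Gamma^v_ij = (E*[ij,v] - F*[ij,u])/(EG - F^2)
Gamma_uuu = 0, Gamma_uuv = -72/49, Gamma_uvv = -18/49, Gamma_vuu = 0, Gamma_vuv = -36/49, Gamma_vvv = -9/49
X = (-103/48, 10/3), Y = (-25/48, -7/3) at the point


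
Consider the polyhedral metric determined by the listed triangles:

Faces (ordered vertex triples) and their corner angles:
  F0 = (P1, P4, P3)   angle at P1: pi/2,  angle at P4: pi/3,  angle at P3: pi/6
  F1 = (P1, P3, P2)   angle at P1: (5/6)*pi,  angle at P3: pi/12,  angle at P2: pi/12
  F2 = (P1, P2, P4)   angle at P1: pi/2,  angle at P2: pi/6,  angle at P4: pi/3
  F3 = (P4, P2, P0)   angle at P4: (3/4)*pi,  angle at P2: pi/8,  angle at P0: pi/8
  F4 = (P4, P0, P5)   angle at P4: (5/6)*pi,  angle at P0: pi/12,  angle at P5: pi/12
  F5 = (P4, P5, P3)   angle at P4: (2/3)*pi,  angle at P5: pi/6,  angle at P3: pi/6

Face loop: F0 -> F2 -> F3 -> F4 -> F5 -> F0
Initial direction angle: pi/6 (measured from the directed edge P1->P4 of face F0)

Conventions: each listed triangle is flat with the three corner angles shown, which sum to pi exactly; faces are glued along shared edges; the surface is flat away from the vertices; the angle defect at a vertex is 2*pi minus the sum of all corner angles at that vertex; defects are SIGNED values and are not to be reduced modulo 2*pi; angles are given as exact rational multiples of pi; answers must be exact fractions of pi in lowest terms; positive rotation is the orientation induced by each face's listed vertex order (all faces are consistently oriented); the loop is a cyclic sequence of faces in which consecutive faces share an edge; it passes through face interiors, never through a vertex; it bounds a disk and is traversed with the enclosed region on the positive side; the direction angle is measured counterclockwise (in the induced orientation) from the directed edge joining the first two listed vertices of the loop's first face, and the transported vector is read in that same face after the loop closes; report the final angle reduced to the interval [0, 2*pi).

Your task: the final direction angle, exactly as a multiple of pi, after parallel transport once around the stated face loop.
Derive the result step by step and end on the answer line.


enclosed vertex P4: corner angles sum to (35/12)*pi, defect = 2*pi - (35/12)*pi = (-11/12)*pi
final direction = starting direction + enclosed defect total, reduced mod 2*pi (induced orientation)
final angle = pi/6 - (11/12)*pi = (5/4)*pi (mod 2*pi)

Answer: final direction angle = (5/4)*pi


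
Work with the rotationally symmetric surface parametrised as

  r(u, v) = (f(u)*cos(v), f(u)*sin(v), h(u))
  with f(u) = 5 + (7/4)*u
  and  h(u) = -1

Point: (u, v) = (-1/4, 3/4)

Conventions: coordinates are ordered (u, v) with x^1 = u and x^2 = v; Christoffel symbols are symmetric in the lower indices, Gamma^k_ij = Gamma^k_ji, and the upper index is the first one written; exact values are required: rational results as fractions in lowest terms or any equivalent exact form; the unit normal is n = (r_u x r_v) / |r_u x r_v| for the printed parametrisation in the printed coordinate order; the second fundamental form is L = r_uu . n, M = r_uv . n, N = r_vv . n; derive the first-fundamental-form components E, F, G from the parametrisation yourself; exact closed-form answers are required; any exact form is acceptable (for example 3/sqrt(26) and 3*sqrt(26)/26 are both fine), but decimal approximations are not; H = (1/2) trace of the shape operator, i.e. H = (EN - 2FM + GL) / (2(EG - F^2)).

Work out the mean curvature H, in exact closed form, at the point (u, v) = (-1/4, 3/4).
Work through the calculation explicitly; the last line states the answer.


f = 73/16, f' = 7/4, f'' = 0, h' = 0, h'' = 0
E = 49/16, F = 0, G = 5329/256; answer radicand W^2 = 49/16
unnormalised second-form numerators: l = 0, m = 0, n = 0; L = l/sqrt(49/16), and similarly M = m/sqrt(W^2), N = n/sqrt(W^2)
H = (E*n - 2*F*m + G*l) / (2*(EG - F^2)*sqrt(W^2)); E*n - 2*F*m + G*l = 0, EG - F^2 = 261121/4096, so H = (0)/sqrt(49/16)

Answer: H = 0


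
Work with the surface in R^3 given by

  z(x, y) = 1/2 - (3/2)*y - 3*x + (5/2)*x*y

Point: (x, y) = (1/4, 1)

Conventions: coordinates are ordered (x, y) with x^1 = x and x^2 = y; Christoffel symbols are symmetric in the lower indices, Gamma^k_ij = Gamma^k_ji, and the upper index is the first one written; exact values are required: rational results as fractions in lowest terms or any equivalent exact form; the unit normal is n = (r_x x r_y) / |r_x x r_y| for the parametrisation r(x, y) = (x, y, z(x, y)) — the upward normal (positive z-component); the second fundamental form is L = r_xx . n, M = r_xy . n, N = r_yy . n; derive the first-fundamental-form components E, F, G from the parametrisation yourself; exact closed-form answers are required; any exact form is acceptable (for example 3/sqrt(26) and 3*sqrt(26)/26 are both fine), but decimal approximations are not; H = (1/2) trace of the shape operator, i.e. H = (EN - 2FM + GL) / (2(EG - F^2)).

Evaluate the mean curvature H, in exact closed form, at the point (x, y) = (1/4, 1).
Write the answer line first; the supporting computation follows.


Answer: H = -560*sqrt(129)/16641

z_x = -1/2, z_y = -7/8, z_xx = 0, z_xy = 5/2, z_yy = 0
E = 5/4, F = 7/16, G = 113/64; answer radicand W^2 = 129/64
unnormalised second-form numerators: l = 0, m = 5/2, n = 0; L = l/sqrt(129/64), and similarly M = m/sqrt(W^2), N = n/sqrt(W^2)
H = (E*n - 2*F*m + G*l) / (2*(EG - F^2)*sqrt(W^2)); E*n - 2*F*m + G*l = -35/16, EG - F^2 = 129/64, so H = (-70/129)/sqrt(129/64)


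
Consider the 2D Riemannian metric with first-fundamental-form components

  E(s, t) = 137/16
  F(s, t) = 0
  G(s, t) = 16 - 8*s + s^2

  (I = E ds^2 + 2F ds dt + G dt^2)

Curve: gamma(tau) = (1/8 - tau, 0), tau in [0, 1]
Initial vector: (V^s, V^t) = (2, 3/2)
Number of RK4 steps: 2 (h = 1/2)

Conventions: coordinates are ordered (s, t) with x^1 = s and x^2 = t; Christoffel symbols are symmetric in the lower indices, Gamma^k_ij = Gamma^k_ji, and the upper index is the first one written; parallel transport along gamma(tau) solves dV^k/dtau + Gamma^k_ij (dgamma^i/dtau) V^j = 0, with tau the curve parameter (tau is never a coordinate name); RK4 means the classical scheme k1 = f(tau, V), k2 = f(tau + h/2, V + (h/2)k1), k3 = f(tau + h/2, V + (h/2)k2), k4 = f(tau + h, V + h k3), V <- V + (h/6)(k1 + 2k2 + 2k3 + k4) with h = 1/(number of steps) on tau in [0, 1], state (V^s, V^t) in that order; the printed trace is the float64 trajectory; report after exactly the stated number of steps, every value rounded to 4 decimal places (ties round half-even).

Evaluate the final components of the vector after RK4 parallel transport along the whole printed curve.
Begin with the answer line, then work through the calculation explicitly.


Answer: V^s = 2.0000, V^t = 1.1923

gamma'(tau) = (-1, 0); f(tau, V)^k = -Gamma^k_ij(gamma(tau)) gamma'^i(tau) V^j; h = 1/2; intermediate values shown to 6 dp
curve data and Christoffel symbols at the stage parameters:
  tau = 0.000000: gamma = (0.125000, 0.000000), gamma' = (-1.000000, 0.000000); Gamma_sss = 0.000000, Gamma_sst = 0.000000, Gamma_stt = 0.452555, Gamma_tss = 0.000000, Gamma_tst = -0.258065, Gamma_ttt = 0.000000
  tau = 0.250000: gamma = (-0.125000, 0.000000), gamma' = (-1.000000, 0.000000); Gamma_sss = 0.000000, Gamma_sst = 0.000000, Gamma_stt = 0.481752, Gamma_tss = 0.000000, Gamma_tst = -0.242424, Gamma_ttt = 0.000000
  tau = 0.500000: gamma = (-0.375000, 0.000000), gamma' = (-1.000000, 0.000000); Gamma_sss = 0.000000, Gamma_sst = 0.000000, Gamma_stt = 0.510949, Gamma_tss = 0.000000, Gamma_tst = -0.228571, Gamma_ttt = 0.000000
  tau = 0.750000: gamma = (-0.625000, 0.000000), gamma' = (-1.000000, 0.000000); Gamma_sss = 0.000000, Gamma_sst = 0.000000, Gamma_stt = 0.540146, Gamma_tss = 0.000000, Gamma_tst = -0.216216, Gamma_ttt = 0.000000
  tau = 1.000000: gamma = (-0.875000, 0.000000), gamma' = (-1.000000, 0.000000); Gamma_sss = 0.000000, Gamma_sst = 0.000000, Gamma_stt = 0.569343, Gamma_tss = 0.000000, Gamma_tst = -0.205128, Gamma_ttt = 0.000000
step 0: V^s = 2.0000, V^t = 1.5000
step 1: k1 = (0.000000, -0.387097), k2 = (0.000000, -0.340176), k3 = (0.000000, -0.343020), k4 = (0.000000, -0.303655); V <- V + (h/6)(k1 + 2k2 + 2k3 + k4): V^s = 2.0000, V^t = 1.3286
step 2: k1 = (0.000000, -0.303673), k2 = (0.000000, -0.270844), k3 = (0.000000, -0.272618), k4 = (0.000000, -0.244567); V <- V + (h/6)(k1 + 2k2 + 2k3 + k4): V^s = 2.0000, V^t = 1.1923


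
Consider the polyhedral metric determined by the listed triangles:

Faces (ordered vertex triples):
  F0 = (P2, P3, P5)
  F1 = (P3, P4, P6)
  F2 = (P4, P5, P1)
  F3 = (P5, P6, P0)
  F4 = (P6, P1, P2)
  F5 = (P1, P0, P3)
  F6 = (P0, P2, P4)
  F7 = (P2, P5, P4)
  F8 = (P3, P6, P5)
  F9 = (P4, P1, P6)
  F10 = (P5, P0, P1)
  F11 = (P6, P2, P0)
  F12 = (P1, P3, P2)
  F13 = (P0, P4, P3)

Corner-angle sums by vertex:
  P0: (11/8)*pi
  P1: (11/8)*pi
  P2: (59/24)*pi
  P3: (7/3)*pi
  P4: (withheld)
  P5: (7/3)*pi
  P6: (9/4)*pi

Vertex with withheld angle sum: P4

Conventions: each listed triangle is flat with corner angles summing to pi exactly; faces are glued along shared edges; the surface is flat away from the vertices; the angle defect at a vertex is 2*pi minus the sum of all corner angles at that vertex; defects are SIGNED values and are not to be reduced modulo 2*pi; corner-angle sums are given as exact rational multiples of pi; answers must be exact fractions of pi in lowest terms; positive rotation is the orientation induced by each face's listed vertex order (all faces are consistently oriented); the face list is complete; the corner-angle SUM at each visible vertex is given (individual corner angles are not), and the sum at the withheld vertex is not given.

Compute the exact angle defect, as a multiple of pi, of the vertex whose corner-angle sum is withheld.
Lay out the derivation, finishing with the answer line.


V = 7, E = 21, F = 14; chi = V - E + F = 0
Gauss-Bonnet: total defect = 2*pi*chi = 0; visible defects sum to -pi/8

Answer: defect(P4) = pi/8


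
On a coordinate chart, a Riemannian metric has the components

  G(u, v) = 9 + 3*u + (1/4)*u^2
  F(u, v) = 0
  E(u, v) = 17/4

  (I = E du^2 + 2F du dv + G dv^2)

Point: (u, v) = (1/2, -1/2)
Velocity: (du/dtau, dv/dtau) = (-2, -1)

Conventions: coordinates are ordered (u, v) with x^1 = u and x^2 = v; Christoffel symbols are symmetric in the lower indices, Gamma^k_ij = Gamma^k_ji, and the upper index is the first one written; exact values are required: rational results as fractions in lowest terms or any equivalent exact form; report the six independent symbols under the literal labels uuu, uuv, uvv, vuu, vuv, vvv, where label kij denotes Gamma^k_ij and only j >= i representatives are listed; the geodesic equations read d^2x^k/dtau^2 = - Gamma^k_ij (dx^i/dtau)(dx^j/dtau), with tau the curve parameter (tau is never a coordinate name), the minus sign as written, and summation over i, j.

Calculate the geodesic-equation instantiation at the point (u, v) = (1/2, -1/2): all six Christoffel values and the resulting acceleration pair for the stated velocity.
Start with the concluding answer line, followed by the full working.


Answer: Gamma_uuu = 0, Gamma_uuv = 0, Gamma_uvv = -13/34, Gamma_vuu = 0, Gamma_vuv = 2/13, Gamma_vvv = 0; accelerations (d^2u/dtau^2, d^2v/dtau^2) = (13/34, -8/13)

E = 17/4, F = 0, G = 169/16 at the point
E_u = 0, E_v = 0, F_u = 0, F_v = 0, G_u = 13/4, G_v = 0
EG - F^2 = 2873/64;  g^inv = (64/2873) * [[169/16, 0], [0, 17/4]]
first-kind symbols [ij,l] = (1/2)(d_i g_jl + d_j g_il - d_l g_ij): [uu,u] = E_u/2 = 0, [uu,v] = F_u - E_v/2 = 0, [uv,u] = E_v/2 = 0, [uv,v] = G_u/2 = 13/8, [vv,u] = F_v - G_u/2 = -13/8, [vv,v] = G_v/2 = 0
Gamma^u_ij = (G*[ij,u] - F*[ij,v])/(EG - F^2), Gamma^v_ij = (E*[ij,v] - F*[ij,u])/(EG - F^2)
Gamma_uuu = 0, Gamma_uuv = 0, Gamma_uvv = -13/34, Gamma_vuu = 0, Gamma_vuv = 2/13, Gamma_vvv = 0
d^2u/dtau^2 = -(Gamma_uuu*(-2)^2 + 2*Gamma_uuv*(-2)*(-1) + Gamma_uvv*(-1)^2) = 13/34
d^2v/dtau^2 = -(Gamma_vuu*(-2)^2 + 2*Gamma_vuv*(-2)*(-1) + Gamma_vvv*(-1)^2) = -8/13


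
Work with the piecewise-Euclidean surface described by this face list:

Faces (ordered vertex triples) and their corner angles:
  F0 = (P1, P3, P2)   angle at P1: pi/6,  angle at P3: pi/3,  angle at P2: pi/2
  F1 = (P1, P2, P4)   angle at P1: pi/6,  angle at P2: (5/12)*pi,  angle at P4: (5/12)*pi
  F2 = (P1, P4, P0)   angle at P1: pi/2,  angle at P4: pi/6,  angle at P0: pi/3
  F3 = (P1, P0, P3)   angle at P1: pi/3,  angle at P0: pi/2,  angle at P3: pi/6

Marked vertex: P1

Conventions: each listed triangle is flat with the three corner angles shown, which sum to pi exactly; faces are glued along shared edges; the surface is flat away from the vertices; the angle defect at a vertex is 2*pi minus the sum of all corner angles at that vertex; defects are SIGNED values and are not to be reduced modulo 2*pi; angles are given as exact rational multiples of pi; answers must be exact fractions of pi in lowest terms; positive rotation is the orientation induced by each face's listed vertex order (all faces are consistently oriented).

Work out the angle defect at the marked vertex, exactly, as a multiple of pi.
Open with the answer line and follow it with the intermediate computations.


Answer: defect(P1) = (5/6)*pi

Sum of corner angles at P1: (7/6)*pi
defect = 2*pi - (7/6)*pi


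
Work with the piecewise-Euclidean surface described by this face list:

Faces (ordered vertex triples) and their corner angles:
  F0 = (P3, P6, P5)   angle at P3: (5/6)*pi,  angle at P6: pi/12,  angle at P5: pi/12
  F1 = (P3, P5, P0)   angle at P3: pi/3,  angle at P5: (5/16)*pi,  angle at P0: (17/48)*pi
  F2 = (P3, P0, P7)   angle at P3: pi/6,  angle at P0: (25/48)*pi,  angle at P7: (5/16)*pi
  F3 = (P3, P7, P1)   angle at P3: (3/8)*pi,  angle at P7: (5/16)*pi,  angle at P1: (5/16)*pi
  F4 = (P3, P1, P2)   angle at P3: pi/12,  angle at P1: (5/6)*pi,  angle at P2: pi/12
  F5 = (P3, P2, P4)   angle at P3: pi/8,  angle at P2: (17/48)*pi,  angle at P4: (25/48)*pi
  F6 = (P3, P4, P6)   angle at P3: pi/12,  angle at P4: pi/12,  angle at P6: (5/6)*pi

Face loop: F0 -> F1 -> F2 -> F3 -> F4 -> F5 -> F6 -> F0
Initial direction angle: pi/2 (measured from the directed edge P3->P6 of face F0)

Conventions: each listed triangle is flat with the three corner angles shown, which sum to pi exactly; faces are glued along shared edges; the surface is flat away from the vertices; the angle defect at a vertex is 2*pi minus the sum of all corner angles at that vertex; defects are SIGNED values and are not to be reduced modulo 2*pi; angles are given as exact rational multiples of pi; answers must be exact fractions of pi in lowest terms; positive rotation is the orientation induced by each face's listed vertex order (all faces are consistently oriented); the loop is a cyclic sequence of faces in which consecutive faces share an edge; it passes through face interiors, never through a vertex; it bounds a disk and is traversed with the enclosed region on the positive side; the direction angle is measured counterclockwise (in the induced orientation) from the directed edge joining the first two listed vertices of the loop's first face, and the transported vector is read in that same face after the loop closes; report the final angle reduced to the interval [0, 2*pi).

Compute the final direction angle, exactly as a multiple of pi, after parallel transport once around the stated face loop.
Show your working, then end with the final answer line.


enclosed vertex P3: corner angles sum to 2*pi, defect = 2*pi - 2*pi = 0
the final direction is the initial angle plus the enclosed defects, taken mod 2*pi in the induced orientation
final angle = pi/2 + 0 = pi/2 (mod 2*pi)

Answer: final direction angle = pi/2


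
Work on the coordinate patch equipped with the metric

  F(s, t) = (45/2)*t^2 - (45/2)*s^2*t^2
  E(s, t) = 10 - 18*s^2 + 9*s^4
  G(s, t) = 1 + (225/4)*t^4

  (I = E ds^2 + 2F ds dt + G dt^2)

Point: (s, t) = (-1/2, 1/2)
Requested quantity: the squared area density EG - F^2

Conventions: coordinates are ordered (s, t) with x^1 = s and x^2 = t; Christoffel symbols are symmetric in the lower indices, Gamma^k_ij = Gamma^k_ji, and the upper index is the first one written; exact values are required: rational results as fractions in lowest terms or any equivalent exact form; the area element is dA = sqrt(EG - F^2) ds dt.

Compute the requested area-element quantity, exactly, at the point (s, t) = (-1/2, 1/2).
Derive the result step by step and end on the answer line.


E = 97/16, F = 135/32, G = 289/64; EG - F^2 = 613/64

Answer: EG - F^2 = 613/64


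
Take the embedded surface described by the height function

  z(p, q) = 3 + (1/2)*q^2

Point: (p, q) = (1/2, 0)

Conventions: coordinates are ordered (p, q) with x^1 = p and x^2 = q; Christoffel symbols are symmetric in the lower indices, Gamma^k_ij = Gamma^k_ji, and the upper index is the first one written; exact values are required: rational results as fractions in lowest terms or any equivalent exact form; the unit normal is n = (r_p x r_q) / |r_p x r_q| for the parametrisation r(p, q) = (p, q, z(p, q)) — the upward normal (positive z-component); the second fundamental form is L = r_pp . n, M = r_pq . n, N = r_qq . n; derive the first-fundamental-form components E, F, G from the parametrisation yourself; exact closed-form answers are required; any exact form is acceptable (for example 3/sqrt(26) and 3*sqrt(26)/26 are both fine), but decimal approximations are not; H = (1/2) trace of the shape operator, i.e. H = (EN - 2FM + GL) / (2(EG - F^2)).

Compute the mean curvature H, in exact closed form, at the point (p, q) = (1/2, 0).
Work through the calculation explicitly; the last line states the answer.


z_p = 0, z_q = 0, z_pp = 0, z_pq = 0, z_qq = 1
E = 1, F = 0, G = 1; answer radicand W^2 = 1
unnormalised second-form numerators: l = 0, m = 0, n = 1; L = l/sqrt(1), and similarly M = m/sqrt(W^2), N = n/sqrt(W^2)
H = (E*n - 2*F*m + G*l) / (2*(EG - F^2)*sqrt(W^2)); E*n - 2*F*m + G*l = 1, EG - F^2 = 1, so H = (1/2)/sqrt(1)

Answer: H = 1/2


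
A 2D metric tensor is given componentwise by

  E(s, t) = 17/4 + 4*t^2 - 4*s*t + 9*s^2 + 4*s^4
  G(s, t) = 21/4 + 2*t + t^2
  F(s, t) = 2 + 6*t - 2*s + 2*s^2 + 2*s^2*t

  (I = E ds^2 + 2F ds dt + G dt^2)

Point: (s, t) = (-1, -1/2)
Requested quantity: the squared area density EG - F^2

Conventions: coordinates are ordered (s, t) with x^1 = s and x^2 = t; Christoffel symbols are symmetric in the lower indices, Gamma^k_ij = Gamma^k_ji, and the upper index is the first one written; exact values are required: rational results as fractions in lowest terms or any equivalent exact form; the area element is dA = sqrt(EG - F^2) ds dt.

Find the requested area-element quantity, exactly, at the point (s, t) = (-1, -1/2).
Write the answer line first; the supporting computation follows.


Answer: EG - F^2 = 553/8

E = 65/4, F = 2, G = 9/2; EG - F^2 = 553/8


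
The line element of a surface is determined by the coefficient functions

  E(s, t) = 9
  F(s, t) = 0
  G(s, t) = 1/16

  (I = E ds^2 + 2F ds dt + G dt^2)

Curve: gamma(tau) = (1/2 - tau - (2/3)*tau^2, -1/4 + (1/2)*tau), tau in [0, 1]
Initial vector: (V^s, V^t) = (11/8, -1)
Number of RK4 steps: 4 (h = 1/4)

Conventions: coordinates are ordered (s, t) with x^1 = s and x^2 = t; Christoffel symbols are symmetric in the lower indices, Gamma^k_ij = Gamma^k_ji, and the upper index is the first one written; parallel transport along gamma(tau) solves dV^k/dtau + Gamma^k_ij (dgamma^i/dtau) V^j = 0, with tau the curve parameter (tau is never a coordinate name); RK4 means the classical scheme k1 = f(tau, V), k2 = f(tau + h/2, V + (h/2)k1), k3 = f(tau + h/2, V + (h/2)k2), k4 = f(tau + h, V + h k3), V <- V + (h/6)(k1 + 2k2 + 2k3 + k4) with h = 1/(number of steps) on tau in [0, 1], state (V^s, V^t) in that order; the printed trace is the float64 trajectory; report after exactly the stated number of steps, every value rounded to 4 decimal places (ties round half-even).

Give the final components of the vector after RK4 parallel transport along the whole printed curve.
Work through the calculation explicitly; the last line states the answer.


gamma'(tau) = (-1 - (4/3)*tau, 1/2); f(tau, V)^k = -Gamma^k_ij(gamma(tau)) gamma'^i(tau) V^j; h = 1/4; intermediate values shown to 6 dp
curve data and Christoffel symbols at the stage parameters:
  tau = 0.000000: gamma = (0.500000, -0.250000), gamma' = (-1.000000, 0.500000); Gamma_sss = 0.000000, Gamma_sst = 0.000000, Gamma_stt = 0.000000, Gamma_tss = 0.000000, Gamma_tst = 0.000000, Gamma_ttt = 0.000000
  tau = 0.125000: gamma = (0.364583, -0.187500), gamma' = (-1.166667, 0.500000); Gamma_sss = 0.000000, Gamma_sst = 0.000000, Gamma_stt = 0.000000, Gamma_tss = 0.000000, Gamma_tst = 0.000000, Gamma_ttt = 0.000000
  tau = 0.250000: gamma = (0.208333, -0.125000), gamma' = (-1.333333, 0.500000); Gamma_sss = 0.000000, Gamma_sst = 0.000000, Gamma_stt = 0.000000, Gamma_tss = 0.000000, Gamma_tst = 0.000000, Gamma_ttt = 0.000000
  tau = 0.375000: gamma = (0.031250, -0.062500), gamma' = (-1.500000, 0.500000); Gamma_sss = 0.000000, Gamma_sst = 0.000000, Gamma_stt = 0.000000, Gamma_tss = 0.000000, Gamma_tst = 0.000000, Gamma_ttt = 0.000000
  tau = 0.500000: gamma = (-0.166667, 0.000000), gamma' = (-1.666667, 0.500000); Gamma_sss = 0.000000, Gamma_sst = 0.000000, Gamma_stt = 0.000000, Gamma_tss = 0.000000, Gamma_tst = 0.000000, Gamma_ttt = 0.000000
  tau = 0.625000: gamma = (-0.385417, 0.062500), gamma' = (-1.833333, 0.500000); Gamma_sss = 0.000000, Gamma_sst = 0.000000, Gamma_stt = 0.000000, Gamma_tss = 0.000000, Gamma_tst = 0.000000, Gamma_ttt = 0.000000
  tau = 0.750000: gamma = (-0.625000, 0.125000), gamma' = (-2.000000, 0.500000); Gamma_sss = 0.000000, Gamma_sst = 0.000000, Gamma_stt = 0.000000, Gamma_tss = 0.000000, Gamma_tst = 0.000000, Gamma_ttt = 0.000000
  tau = 0.875000: gamma = (-0.885417, 0.187500), gamma' = (-2.166667, 0.500000); Gamma_sss = 0.000000, Gamma_sst = 0.000000, Gamma_stt = 0.000000, Gamma_tss = 0.000000, Gamma_tst = 0.000000, Gamma_ttt = 0.000000
  tau = 1.000000: gamma = (-1.166667, 0.250000), gamma' = (-2.333333, 0.500000); Gamma_sss = 0.000000, Gamma_sst = 0.000000, Gamma_stt = 0.000000, Gamma_tss = 0.000000, Gamma_tst = 0.000000, Gamma_ttt = 0.000000
step 0: V^s = 1.3750, V^t = -1.0000
step 1: k1 = (0.000000, 0.000000), k2 = (0.000000, 0.000000), k3 = (0.000000, 0.000000), k4 = (0.000000, 0.000000); V <- V + (h/6)(k1 + 2k2 + 2k3 + k4): V^s = 1.3750, V^t = -1.0000
step 2: k1 = (0.000000, 0.000000), k2 = (0.000000, 0.000000), k3 = (0.000000, 0.000000), k4 = (0.000000, 0.000000); V <- V + (h/6)(k1 + 2k2 + 2k3 + k4): V^s = 1.3750, V^t = -1.0000
step 3: k1 = (0.000000, 0.000000), k2 = (0.000000, 0.000000), k3 = (0.000000, 0.000000), k4 = (0.000000, 0.000000); V <- V + (h/6)(k1 + 2k2 + 2k3 + k4): V^s = 1.3750, V^t = -1.0000
step 4: k1 = (0.000000, 0.000000), k2 = (0.000000, 0.000000), k3 = (0.000000, 0.000000), k4 = (0.000000, 0.000000); V <- V + (h/6)(k1 + 2k2 + 2k3 + k4): V^s = 1.3750, V^t = -1.0000

Answer: V^s = 1.3750, V^t = -1.0000


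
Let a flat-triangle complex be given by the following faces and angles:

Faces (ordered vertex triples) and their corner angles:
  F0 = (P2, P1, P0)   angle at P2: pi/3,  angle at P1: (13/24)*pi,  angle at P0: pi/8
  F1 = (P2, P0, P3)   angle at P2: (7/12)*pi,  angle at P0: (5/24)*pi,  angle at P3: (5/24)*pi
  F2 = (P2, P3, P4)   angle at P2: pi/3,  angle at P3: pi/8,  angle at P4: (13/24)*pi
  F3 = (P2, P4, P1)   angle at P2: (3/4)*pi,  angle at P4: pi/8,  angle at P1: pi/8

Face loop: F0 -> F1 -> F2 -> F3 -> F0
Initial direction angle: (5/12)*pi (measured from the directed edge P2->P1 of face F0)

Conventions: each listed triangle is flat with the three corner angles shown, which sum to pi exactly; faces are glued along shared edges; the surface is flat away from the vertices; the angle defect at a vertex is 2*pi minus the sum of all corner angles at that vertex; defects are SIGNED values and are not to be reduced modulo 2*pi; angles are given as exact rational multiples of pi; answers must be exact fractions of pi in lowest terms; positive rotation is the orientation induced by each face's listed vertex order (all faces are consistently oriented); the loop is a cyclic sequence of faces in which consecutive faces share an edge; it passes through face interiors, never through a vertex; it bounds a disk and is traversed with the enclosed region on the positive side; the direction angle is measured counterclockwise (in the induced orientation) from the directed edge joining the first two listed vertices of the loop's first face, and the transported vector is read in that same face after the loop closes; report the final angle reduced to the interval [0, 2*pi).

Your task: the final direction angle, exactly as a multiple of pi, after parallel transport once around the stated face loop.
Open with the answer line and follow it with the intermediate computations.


Answer: final direction angle = (5/12)*pi

enclosed vertex P2: corner angles sum to 2*pi, defect = 2*pi - 2*pi = 0
the final direction is the initial angle plus the enclosed defects, taken mod 2*pi in the induced orientation
final angle = (5/12)*pi + 0 = (5/12)*pi (mod 2*pi)


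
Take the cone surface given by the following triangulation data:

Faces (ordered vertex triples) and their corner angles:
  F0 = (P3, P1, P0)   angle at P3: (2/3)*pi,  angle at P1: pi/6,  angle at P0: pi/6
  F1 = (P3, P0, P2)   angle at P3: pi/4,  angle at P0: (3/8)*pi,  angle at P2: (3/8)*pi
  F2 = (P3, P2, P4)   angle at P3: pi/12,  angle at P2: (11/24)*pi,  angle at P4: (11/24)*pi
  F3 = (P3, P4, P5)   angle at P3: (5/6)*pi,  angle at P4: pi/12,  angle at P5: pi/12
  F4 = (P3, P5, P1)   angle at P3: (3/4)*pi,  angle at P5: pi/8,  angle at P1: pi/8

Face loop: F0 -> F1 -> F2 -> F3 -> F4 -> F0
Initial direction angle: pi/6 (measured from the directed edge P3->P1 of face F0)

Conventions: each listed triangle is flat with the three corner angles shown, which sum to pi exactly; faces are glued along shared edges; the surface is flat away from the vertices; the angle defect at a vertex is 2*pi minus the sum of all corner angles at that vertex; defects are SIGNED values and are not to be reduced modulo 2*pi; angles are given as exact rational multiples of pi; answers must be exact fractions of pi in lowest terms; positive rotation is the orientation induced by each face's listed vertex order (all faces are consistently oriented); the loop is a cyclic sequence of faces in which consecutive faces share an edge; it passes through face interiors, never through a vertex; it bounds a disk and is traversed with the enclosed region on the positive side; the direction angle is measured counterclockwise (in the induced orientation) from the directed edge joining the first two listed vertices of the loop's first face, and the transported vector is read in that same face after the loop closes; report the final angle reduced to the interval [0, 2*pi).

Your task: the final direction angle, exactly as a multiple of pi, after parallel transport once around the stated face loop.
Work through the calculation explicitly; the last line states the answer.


enclosed vertex P3: corner angles sum to (31/12)*pi, defect = 2*pi - (31/12)*pi = (-7/12)*pi
summing the enclosed defects onto the initial angle, mod 2*pi in the induced orientation:
final angle = pi/6 - (7/12)*pi = (19/12)*pi (mod 2*pi)

Answer: final direction angle = (19/12)*pi


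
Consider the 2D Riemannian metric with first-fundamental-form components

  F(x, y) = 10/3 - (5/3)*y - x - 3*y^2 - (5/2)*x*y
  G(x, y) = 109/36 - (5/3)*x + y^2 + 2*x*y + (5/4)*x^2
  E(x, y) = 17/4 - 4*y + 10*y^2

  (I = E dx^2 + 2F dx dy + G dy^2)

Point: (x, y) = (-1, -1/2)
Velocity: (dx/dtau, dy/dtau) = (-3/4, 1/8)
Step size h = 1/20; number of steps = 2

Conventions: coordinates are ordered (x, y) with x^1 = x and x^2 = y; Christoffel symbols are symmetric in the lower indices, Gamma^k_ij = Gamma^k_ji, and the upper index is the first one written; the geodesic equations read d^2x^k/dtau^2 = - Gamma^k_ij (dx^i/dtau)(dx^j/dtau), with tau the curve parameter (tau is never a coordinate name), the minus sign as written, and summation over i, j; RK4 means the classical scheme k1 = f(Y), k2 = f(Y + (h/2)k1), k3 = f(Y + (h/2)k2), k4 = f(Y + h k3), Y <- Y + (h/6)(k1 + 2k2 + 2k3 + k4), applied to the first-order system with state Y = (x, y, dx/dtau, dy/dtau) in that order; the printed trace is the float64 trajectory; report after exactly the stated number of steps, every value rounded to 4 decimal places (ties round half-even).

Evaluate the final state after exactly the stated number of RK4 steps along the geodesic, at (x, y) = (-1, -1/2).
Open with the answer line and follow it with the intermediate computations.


Answer: x = -1.0745, y = -0.4907, dx/dtau = -0.7384, dy/dtau = 0.0612

f(Y) = (dx/dtau, dy/dtau, -Gamma^x_ij Y'^i Y'^j, -Gamma^y_ij Y'^i Y'^j) with the Gammas evaluated at the stage position; h = 0.050000; intermediate values shown to 6 dp
step 0: x = -1.0000, y = -0.5000, dx/dtau = -0.7500, dy/dtau = 0.1250
step 1:
  k1: at (x, y) = (-1.000000, -0.500000), (dx/dtau, dy/dtau) = (-0.750000, 0.125000); Gamma_xxx = -0.433801, Gamma_xxy = -0.797008, Gamma_xyy = 0.962035, Gamma_yxx = 1.198662, Gamma_yxy = -0.008267, Gamma_yyy = -0.631938; k1 = (-0.750000, 0.125000, 0.079542, -0.665923)
  k2: at (x, y) = (-1.018750, -0.496875), (dx/dtau, dy/dtau) = (-0.748011, 0.108352); Gamma_xxx = -0.429200, Gamma_xxy = -0.796669, Gamma_xyy = 0.973074, Gamma_yxx = 1.177276, Gamma_yxy = -0.010293, Gamma_yyy = -0.632252; k2 = (-0.748011, 0.108352, 0.099585, -0.652957)
  k3: at (x, y) = (-1.018700, -0.497291), (dx/dtau, dy/dtau) = (-0.747510, 0.108676); Gamma_xxx = -0.428802, Gamma_xxy = -0.796513, Gamma_xyy = 0.972430, Gamma_yxx = 1.177561, Gamma_yxy = -0.010583, Gamma_yyy = -0.631722; k3 = (-0.747510, 0.108676, 0.098706, -0.652246)
  k4: at (x, y) = (-1.037376, -0.494566), (dx/dtau, dy/dtau) = (-0.745065, 0.092388); Gamma_xxx = -0.423945, Gamma_xxy = -0.796034, Gamma_xyy = 0.982943, Gamma_yxx = 1.156932, Gamma_yxy = -0.012800, Gamma_yyy = -0.631566; k4 = (-0.745065, 0.092388, 0.117361, -0.638609)
  Y <- Y + (h/6)(k1 + 2k2 + 2k3 + k4): x = -1.0374, y = -0.4946, dx/dtau = -0.7451, dy/dtau = 0.0924
step 2:
  k1: at (x, y) = (-1.037384, -0.494571), (dx/dtau, dy/dtau) = (-0.745054, 0.092376); Gamma_xxx = -0.423936, Gamma_xxy = -0.796032, Gamma_xyy = 0.982938, Gamma_yxx = 1.156926, Gamma_yxy = -0.012805, Gamma_yyy = -0.631558; k1 = (-0.745054, 0.092376, 0.117368, -0.638590)
  k2: at (x, y) = (-1.056011, -0.492262), (dx/dtau, dy/dtau) = (-0.742120, 0.076411); Gamma_xxx = -0.418802, Gamma_xxy = -0.795411, Gamma_xyy = 0.992893, Gamma_yxx = 1.137021, Gamma_yxy = -0.015224, Gamma_yyy = -0.630901; k2 = (-0.742120, 0.076411, 0.134646, -0.624248)
  k3: at (x, y) = (-1.055937, -0.492661), (dx/dtau, dy/dtau) = (-0.741688, 0.076769); Gamma_xxx = -0.418440, Gamma_xxy = -0.795270, Gamma_xyy = 0.992249, Gamma_yxx = 1.137318, Gamma_yxy = -0.015489, Gamma_yyy = -0.630393; k3 = (-0.741688, 0.076769, 0.133773, -0.623689)
  k4: at (x, y) = (-1.074469, -0.490733), (dx/dtau, dy/dtau) = (-0.738366, 0.061191); Gamma_xxx = -0.413096, Gamma_xxy = -0.794536, Gamma_xyy = 1.001649, Gamma_yxx = 1.118149, Gamma_yxy = -0.018066, Gamma_yyy = -0.629281; k4 = (-0.738366, 0.061191, 0.149666, -0.608873)
  Y <- Y + (h/6)(k1 + 2k2 + 2k3 + k4): x = -1.0745, y = -0.4907, dx/dtau = -0.7384, dy/dtau = 0.0612


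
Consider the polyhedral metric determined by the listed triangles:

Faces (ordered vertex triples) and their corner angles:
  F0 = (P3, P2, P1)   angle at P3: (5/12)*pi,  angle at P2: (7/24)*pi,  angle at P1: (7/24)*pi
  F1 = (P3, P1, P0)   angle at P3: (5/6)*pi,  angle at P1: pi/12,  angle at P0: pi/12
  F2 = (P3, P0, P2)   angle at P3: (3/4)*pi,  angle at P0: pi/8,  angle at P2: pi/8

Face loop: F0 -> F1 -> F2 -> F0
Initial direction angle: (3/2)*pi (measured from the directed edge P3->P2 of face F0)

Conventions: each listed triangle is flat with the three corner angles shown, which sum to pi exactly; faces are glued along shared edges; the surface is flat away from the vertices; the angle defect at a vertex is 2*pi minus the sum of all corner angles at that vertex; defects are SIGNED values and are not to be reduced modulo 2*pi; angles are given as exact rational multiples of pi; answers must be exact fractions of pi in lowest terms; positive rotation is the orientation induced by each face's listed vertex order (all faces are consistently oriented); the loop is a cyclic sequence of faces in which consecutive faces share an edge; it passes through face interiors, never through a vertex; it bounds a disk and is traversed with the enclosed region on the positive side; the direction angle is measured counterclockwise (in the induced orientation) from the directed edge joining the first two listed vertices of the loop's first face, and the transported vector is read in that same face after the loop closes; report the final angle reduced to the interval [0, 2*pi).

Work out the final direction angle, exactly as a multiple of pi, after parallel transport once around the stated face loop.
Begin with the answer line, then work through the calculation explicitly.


Answer: final direction angle = (3/2)*pi

enclosed vertex P3: corner angles sum to 2*pi, defect = 2*pi - 2*pi = 0
summing the enclosed defects onto the initial angle, mod 2*pi in the induced orientation:
final angle = (3/2)*pi + 0 = (3/2)*pi (mod 2*pi)


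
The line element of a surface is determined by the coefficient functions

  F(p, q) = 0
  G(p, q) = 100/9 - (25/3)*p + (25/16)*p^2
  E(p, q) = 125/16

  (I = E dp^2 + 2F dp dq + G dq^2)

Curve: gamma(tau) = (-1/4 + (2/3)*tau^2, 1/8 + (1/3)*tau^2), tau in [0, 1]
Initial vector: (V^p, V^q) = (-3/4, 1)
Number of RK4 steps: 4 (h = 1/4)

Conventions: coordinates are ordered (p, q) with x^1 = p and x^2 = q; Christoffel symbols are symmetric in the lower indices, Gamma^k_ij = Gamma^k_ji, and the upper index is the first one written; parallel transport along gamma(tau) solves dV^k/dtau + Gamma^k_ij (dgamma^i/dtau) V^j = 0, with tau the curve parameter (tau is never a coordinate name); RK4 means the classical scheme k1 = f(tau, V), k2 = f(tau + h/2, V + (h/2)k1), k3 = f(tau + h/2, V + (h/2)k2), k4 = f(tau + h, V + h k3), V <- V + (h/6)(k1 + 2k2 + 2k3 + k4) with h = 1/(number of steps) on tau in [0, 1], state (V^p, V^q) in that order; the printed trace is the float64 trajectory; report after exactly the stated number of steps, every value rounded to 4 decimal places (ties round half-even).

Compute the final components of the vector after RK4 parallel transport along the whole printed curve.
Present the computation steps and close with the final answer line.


gamma'(tau) = ((4/3)*tau, (2/3)*tau); f(tau, V)^k = -Gamma^k_ij(gamma(tau)) gamma'^i(tau) V^j; h = 1/4; intermediate values shown to 6 dp
curve data and Christoffel symbols at the stage parameters:
  tau = 0.000000: gamma = (-0.250000, 0.125000), gamma' = (0.000000, 0.000000); Gamma_ppp = 0.000000, Gamma_ppq = 0.000000, Gamma_pqq = 0.583333, Gamma_qpp = 0.000000, Gamma_qpq = -0.342857, Gamma_qqq = 0.000000
  tau = 0.125000: gamma = (-0.239583, 0.130208), gamma' = (0.166667, 0.083333); Gamma_ppp = 0.000000, Gamma_ppq = 0.000000, Gamma_pqq = 0.581250, Gamma_qpp = 0.000000, Gamma_qpq = -0.344086, Gamma_qqq = 0.000000
  tau = 0.250000: gamma = (-0.208333, 0.145833), gamma' = (0.333333, 0.166667); Gamma_ppp = 0.000000, Gamma_ppq = 0.000000, Gamma_pqq = 0.575000, Gamma_qpp = 0.000000, Gamma_qpq = -0.347826, Gamma_qqq = 0.000000
  tau = 0.375000: gamma = (-0.156250, 0.171875), gamma' = (0.500000, 0.250000); Gamma_ppp = 0.000000, Gamma_ppq = 0.000000, Gamma_pqq = 0.564583, Gamma_qpp = 0.000000, Gamma_qpq = -0.354244, Gamma_qqq = 0.000000
  tau = 0.500000: gamma = (-0.083333, 0.208333), gamma' = (0.666667, 0.333333); Gamma_ppp = 0.000000, Gamma_ppq = 0.000000, Gamma_pqq = 0.550000, Gamma_qpp = 0.000000, Gamma_qpq = -0.363636, Gamma_qqq = 0.000000
  tau = 0.625000: gamma = (0.010417, 0.255208), gamma' = (0.833333, 0.416667); Gamma_ppp = 0.000000, Gamma_ppq = 0.000000, Gamma_pqq = 0.531250, Gamma_qpp = 0.000000, Gamma_qpq = -0.376471, Gamma_qqq = 0.000000
  tau = 0.750000: gamma = (0.125000, 0.312500), gamma' = (1.000000, 0.500000); Gamma_ppp = 0.000000, Gamma_ppq = 0.000000, Gamma_pqq = 0.508333, Gamma_qpp = 0.000000, Gamma_qpq = -0.393443, Gamma_qqq = 0.000000
  tau = 0.875000: gamma = (0.260417, 0.380208), gamma' = (1.166667, 0.583333); Gamma_ppp = 0.000000, Gamma_ppq = 0.000000, Gamma_pqq = 0.481250, Gamma_qpp = 0.000000, Gamma_qpq = -0.415584, Gamma_qqq = 0.000000
  tau = 1.000000: gamma = (0.416667, 0.458333), gamma' = (1.333333, 0.666667); Gamma_ppp = 0.000000, Gamma_ppq = 0.000000, Gamma_pqq = 0.450000, Gamma_qpp = 0.000000, Gamma_qpq = -0.444444, Gamma_qqq = 0.000000
step 0: V^p = -0.7500, V^q = 1.0000
step 1: k1 = (0.000000, 0.000000), k2 = (-0.048438, 0.035842), k3 = (-0.048655, 0.035926), k4 = (-0.096694, 0.072800); V <- V + (h/6)(k1 + 2k2 + 2k3 + k4): V^p = -0.7621, V^q = 1.0090
step 2: k1 = (-0.096697, 0.072806), k2 = (-0.143703, 0.111766), k3 = (-0.144390, 0.112108), k4 = (-0.190124, 0.154650); V <- V + (h/6)(k1 + 2k2 + 2k3 + k4): V^p = -0.7981, V^q = 1.0371
step 3: k1 = (-0.190144, 0.154693), k2 = (-0.233857, 0.202529), k3 = (-0.235181, 0.203548), k4 = (-0.276542, 0.259514); V <- V + (h/6)(k1 + 2k2 + 2k3 + k4): V^p = -0.8566, V^q = 1.0882
step 4: k1 = (-0.276596, 0.259649), k2 = (-0.314614, 0.327326), k3 = (-0.316989, 0.330275), k4 = (-0.351244, 0.416525); V <- V + (h/6)(k1 + 2k2 + 2k3 + k4): V^p = -0.9354, V^q = 1.1712

Answer: V^p = -0.9354, V^q = 1.1712


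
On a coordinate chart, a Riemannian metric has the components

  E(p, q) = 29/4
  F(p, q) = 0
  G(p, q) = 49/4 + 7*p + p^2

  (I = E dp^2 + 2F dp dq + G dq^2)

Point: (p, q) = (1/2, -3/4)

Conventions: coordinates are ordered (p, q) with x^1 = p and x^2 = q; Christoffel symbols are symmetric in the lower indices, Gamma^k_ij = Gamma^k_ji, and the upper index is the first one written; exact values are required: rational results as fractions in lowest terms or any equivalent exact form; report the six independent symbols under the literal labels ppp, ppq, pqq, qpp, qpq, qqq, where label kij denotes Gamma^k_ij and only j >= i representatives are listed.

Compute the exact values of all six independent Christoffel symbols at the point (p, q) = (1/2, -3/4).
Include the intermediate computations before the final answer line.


E = 29/4, F = 0, G = 16 at the point
E_p = 0, E_q = 0, F_p = 0, F_q = 0, G_p = 8, G_q = 0
EG - F^2 = 116;  g^inv = (1/116) * [[16, 0], [0, 29/4]]
first-kind symbols [ij,l] = (1/2)(d_i g_jl + d_j g_il - d_l g_ij): [pp,p] = E_p/2 = 0, [pp,q] = F_p - E_q/2 = 0, [pq,p] = E_q/2 = 0, [pq,q] = G_p/2 = 4, [qq,p] = F_q - G_p/2 = -4, [qq,q] = G_q/2 = 0
Gamma^p_ij = (G*[ij,p] - F*[ij,q])/(EG - F^2), Gamma^q_ij = (E*[ij,q] - F*[ij,p])/(EG - F^2)

Answer: Gamma_ppp = 0, Gamma_ppq = 0, Gamma_pqq = -16/29, Gamma_qpp = 0, Gamma_qpq = 1/4, Gamma_qqq = 0
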